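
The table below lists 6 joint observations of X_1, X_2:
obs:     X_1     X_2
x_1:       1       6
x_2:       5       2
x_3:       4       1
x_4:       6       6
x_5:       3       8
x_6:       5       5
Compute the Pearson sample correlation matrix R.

Step 1 — column means:
  mean(X_1) = (1 + 5 + 4 + 6 + 3 + 5) / 6 = 24/6 = 4
  mean(X_2) = (6 + 2 + 1 + 6 + 8 + 5) / 6 = 28/6 = 4.6667

Step 2 — sample variances and covariances s[i,j] = (1/(n-1)) · Σ_k (x_{k,i} - mean_i) · (x_{k,j} - mean_j), with n-1 = 5:
  s[X_1,X_1] = ((-3)·(-3) + (1)·(1) + (0)·(0) + (2)·(2) + (-1)·(-1) + (1)·(1)) / 5 = 16/5 = 3.2
  s[X_1,X_2] = ((-3)·(1.3333) + (1)·(-2.6667) + (0)·(-3.6667) + (2)·(1.3333) + (-1)·(3.3333) + (1)·(0.3333)) / 5 = -7/5 = -1.4
  s[X_2,X_2] = ((1.3333)·(1.3333) + (-2.6667)·(-2.6667) + (-3.6667)·(-3.6667) + (1.3333)·(1.3333) + (3.3333)·(3.3333) + (0.3333)·(0.3333)) / 5 = 35.3333/5 = 7.0667
  Sample standard deviations s_i = √(s[i,i]):
  s(X_1) = √(3.2) = 1.7889
  s(X_2) = √(7.0667) = 2.6583

Step 3 — r_{ij} = s_{ij} / (s_i · s_j):
  r[X_1,X_1] = 1 (diagonal).
  r[X_1,X_2] = -1.4 / (1.7889 · 2.6583) = -1.4 / 4.7553 = -0.2944
  r[X_2,X_2] = 1 (diagonal).

R is symmetric with unit diagonal. Assembling:

R = [[1, -0.2944],
 [-0.2944, 1]]


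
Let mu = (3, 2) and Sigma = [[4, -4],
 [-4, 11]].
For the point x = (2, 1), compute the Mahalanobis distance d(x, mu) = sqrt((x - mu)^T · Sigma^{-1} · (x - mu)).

Step 1 — centre the observation: (x - mu) = (-1, -1).

Step 2 — invert Sigma. det(Sigma) = 4·11 - (-4)² = 28.
  Sigma^{-1} = (1/det) · [[d, -b], [-b, a]] = [[0.3929, 0.1429],
 [0.1429, 0.1429]].

Step 3 — form the quadratic (x - mu)^T · Sigma^{-1} · (x - mu):
  Sigma^{-1} · (x - mu) = (-0.5357, -0.2857).
  (x - mu)^T · [Sigma^{-1} · (x - mu)] = (-1)·(-0.5357) + (-1)·(-0.2857) = 0.8214.

Step 4 — take square root: d = √(0.8214) ≈ 0.9063.

d(x, mu) = √(0.8214) ≈ 0.9063


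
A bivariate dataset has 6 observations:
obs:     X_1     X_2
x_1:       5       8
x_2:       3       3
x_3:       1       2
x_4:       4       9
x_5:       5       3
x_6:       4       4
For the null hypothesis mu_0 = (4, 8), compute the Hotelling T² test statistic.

Step 1 — sample mean vector:
  mean(X_1) = (5 + 3 + 1 + 4 + 5 + 4) / 6 = 22/6 = 3.6667
  mean(X_2) = (8 + 3 + 2 + 9 + 3 + 4) / 6 = 29/6 = 4.8333
  x̄ = (3.6667, 4.8333),  deviation x̄ - mu_0 = (3.6667, 4.8333) - (4, 8) = (-0.3333, -3.1667).

Step 2 — sample covariance matrix, S[i,j] = (1/(n-1)) · Σ_k (x_{k,i} - mean_i) · (x_{k,j} - mean_j), divisor n-1 = 5:
  S[X_1,X_1] = ((1.3333)·(1.3333) + (-0.6667)·(-0.6667) + (-2.6667)·(-2.6667) + (0.3333)·(0.3333) + (1.3333)·(1.3333) + (0.3333)·(0.3333)) / 5 = 11.3333/5 = 2.2667
  S[X_1,X_2] = ((1.3333)·(3.1667) + (-0.6667)·(-1.8333) + (-2.6667)·(-2.8333) + (0.3333)·(4.1667) + (1.3333)·(-1.8333) + (0.3333)·(-0.8333)) / 5 = 11.6667/5 = 2.3333
  S[X_2,X_2] = ((3.1667)·(3.1667) + (-1.8333)·(-1.8333) + (-2.8333)·(-2.8333) + (4.1667)·(4.1667) + (-1.8333)·(-1.8333) + (-0.8333)·(-0.8333)) / 5 = 42.8333/5 = 8.5667
  S = [[2.2667, 2.3333],
 [2.3333, 8.5667]].

Step 3 — invert S. det(S) = 2.2667·8.5667 - (2.3333)² = 13.9733.
  S^{-1} = (1/det) · [[d, -b], [-b, a]] = [[0.6131, -0.167],
 [-0.167, 0.1622]].

Step 4 — quadratic form (x̄ - mu_0)^T · S^{-1} · (x̄ - mu_0):
  S^{-1} · (x̄ - mu_0) = (0.3244, -0.458),
  (x̄ - mu_0)^T · [...] = (-0.3333)·(0.3244) + (-3.1667)·(-0.458) = 1.3422.

Step 5 — scale by n: T² = 6 · 1.3422 = 8.0534.

T² ≈ 8.0534


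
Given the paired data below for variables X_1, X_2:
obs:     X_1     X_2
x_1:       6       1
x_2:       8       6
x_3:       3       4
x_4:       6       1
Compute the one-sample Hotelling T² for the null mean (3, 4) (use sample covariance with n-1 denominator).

Step 1 — sample mean vector:
  mean(X_1) = (6 + 8 + 3 + 6) / 4 = 23/4 = 5.75
  mean(X_2) = (1 + 6 + 4 + 1) / 4 = 12/4 = 3
  x̄ = (5.75, 3),  deviation x̄ - mu_0 = (5.75, 3) - (3, 4) = (2.75, -1).

Step 2 — sample covariance matrix, S[i,j] = (1/(n-1)) · Σ_k (x_{k,i} - mean_i) · (x_{k,j} - mean_j), divisor n-1 = 3:
  S[X_1,X_1] = ((0.25)·(0.25) + (2.25)·(2.25) + (-2.75)·(-2.75) + (0.25)·(0.25)) / 3 = 12.75/3 = 4.25
  S[X_1,X_2] = ((0.25)·(-2) + (2.25)·(3) + (-2.75)·(1) + (0.25)·(-2)) / 3 = 3/3 = 1
  S[X_2,X_2] = ((-2)·(-2) + (3)·(3) + (1)·(1) + (-2)·(-2)) / 3 = 18/3 = 6
  S = [[4.25, 1],
 [1, 6]].

Step 3 — invert S. det(S) = 4.25·6 - (1)² = 24.5.
  S^{-1} = (1/det) · [[d, -b], [-b, a]] = [[0.2449, -0.0408],
 [-0.0408, 0.1735]].

Step 4 — quadratic form (x̄ - mu_0)^T · S^{-1} · (x̄ - mu_0):
  S^{-1} · (x̄ - mu_0) = (0.7143, -0.2857),
  (x̄ - mu_0)^T · [...] = (2.75)·(0.7143) + (-1)·(-0.2857) = 2.25.

Step 5 — scale by n: T² = 4 · 2.25 = 9.

T² ≈ 9


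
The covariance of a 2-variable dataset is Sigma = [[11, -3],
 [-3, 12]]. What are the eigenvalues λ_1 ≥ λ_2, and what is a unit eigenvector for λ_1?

Step 1 — characteristic polynomial of 2×2 Sigma:
  det(Sigma - λI) = λ² - trace · λ + det = 0.
  trace = 11 + 12 = 23, det = 11·12 - (-3)² = 123.
Step 2 — discriminant:
  Δ = trace² - 4·det = 529 - 492 = 37.
Step 3 — eigenvalues:
  λ = (trace ± √Δ)/2 = (23 ± 6.0828)/2,
  λ_1 = 14.5414,  λ_2 = 8.4586.

Step 4 — unit eigenvector for λ_1: solve (Sigma - λ_1 I)v = 0. First row:
  (11 - 14.5414)·v_x + (-3)·v_y = 0, i.e. (-3.5414)·v_x + (-3)·v_y = 0,
  so v ∝ (b, λ_1 - a) = (-3, 3.5414); multiply by -1 so the first entry is positive: u = (3, -3.5414).
  ||u|| = √((3)² + (-3.5414)²) = √(21.5414) ≈ 4.6413,
  v_1 = u/||u|| ≈ (0.6464, -0.763) (||v_1|| = 1).

λ_1 = 14.5414,  λ_2 = 8.4586;  v_1 ≈ (0.6464, -0.763)


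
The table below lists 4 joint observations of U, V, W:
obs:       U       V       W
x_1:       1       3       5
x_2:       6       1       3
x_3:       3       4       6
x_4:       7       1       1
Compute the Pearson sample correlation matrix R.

Step 1 — column means:
  mean(U) = (1 + 6 + 3 + 7) / 4 = 17/4 = 4.25
  mean(V) = (3 + 1 + 4 + 1) / 4 = 9/4 = 2.25
  mean(W) = (5 + 3 + 6 + 1) / 4 = 15/4 = 3.75

Step 2 — sample variances and covariances s[i,j] = (1/(n-1)) · Σ_k (x_{k,i} - mean_i) · (x_{k,j} - mean_j), with n-1 = 3:
  s[U,U] = ((-3.25)·(-3.25) + (1.75)·(1.75) + (-1.25)·(-1.25) + (2.75)·(2.75)) / 3 = 22.75/3 = 7.5833
  s[U,V] = ((-3.25)·(0.75) + (1.75)·(-1.25) + (-1.25)·(1.75) + (2.75)·(-1.25)) / 3 = -10.25/3 = -3.4167
  s[U,W] = ((-3.25)·(1.25) + (1.75)·(-0.75) + (-1.25)·(2.25) + (2.75)·(-2.75)) / 3 = -15.75/3 = -5.25
  s[V,V] = ((0.75)·(0.75) + (-1.25)·(-1.25) + (1.75)·(1.75) + (-1.25)·(-1.25)) / 3 = 6.75/3 = 2.25
  s[V,W] = ((0.75)·(1.25) + (-1.25)·(-0.75) + (1.75)·(2.25) + (-1.25)·(-2.75)) / 3 = 9.25/3 = 3.0833
  s[W,W] = ((1.25)·(1.25) + (-0.75)·(-0.75) + (2.25)·(2.25) + (-2.75)·(-2.75)) / 3 = 14.75/3 = 4.9167
  Sample standard deviations s_i = √(s[i,i]):
  s(U) = √(7.5833) = 2.7538
  s(V) = √(2.25) = 1.5
  s(W) = √(4.9167) = 2.2174

Step 3 — r_{ij} = s_{ij} / (s_i · s_j):
  r[U,U] = 1 (diagonal).
  r[U,V] = -3.4167 / (2.7538 · 1.5) = -3.4167 / 4.1307 = -0.8271
  r[U,W] = -5.25 / (2.7538 · 2.2174) = -5.25 / 6.1061 = -0.8598
  r[V,V] = 1 (diagonal).
  r[V,W] = 3.0833 / (1.5 · 2.2174) = 3.0833 / 3.326 = 0.927
  r[W,W] = 1 (diagonal).

R is symmetric with unit diagonal. Assembling:

R = [[1, -0.8271, -0.8598],
 [-0.8271, 1, 0.927],
 [-0.8598, 0.927, 1]]


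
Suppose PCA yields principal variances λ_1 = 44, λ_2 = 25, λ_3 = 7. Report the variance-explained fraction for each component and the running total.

Step 1 — total variance = trace(Sigma) = Σ λ_i = 44 + 25 + 7 = 76.

Step 2 — fraction explained by component i = λ_i / Σ λ:
  PC1: 44/76 = 0.5789
  PC2: 25/76 = 0.3289
  PC3: 7/76 = 0.0921

Step 3 — cumulative fraction after k components = (λ_1 + ... + λ_k) / Σ λ:
  k = 1: 44/76 = 0.5789
  k = 2: (44 + 25)/76 = 69/76 = 0.9079
  k = 3: (44 + 25 + 7)/76 = 76/76 = 1

Summary (fraction, with percent):

explained: PC1 0.5789 (57.89%), PC2 0.3289 (32.89%), PC3 0.0921 (9.21%);  cumulative: 0.5789, 0.9079, 1


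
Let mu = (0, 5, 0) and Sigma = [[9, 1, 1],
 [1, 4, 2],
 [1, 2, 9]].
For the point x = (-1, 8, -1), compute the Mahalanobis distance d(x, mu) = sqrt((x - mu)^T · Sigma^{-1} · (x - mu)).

Step 1 — centre the observation: (x - mu) = (-1, 3, -1).

Step 2 — invert Sigma (cofactor / det for 3×3, or solve directly):
  Sigma^{-1} = [[0.1147, -0.0251, -0.0072],
 [-0.0251, 0.2867, -0.0609],
 [-0.0072, -0.0609, 0.1254]].

Step 3 — form the quadratic (x - mu)^T · Sigma^{-1} · (x - mu):
  Sigma^{-1} · (x - mu) = (-0.1828, 0.9462, -0.3011).
  (x - mu)^T · [Sigma^{-1} · (x - mu)] = (-1)·(-0.1828) + (3)·(0.9462) + (-1)·(-0.3011) = 3.3226.

Step 4 — take square root: d = √(3.3226) ≈ 1.8228.

d(x, mu) = √(3.3226) ≈ 1.8228


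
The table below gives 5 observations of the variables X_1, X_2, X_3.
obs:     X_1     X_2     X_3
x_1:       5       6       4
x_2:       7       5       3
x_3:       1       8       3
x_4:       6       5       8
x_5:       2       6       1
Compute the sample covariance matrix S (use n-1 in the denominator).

Step 1 — column means:
  mean(X_1) = (5 + 7 + 1 + 6 + 2) / 5 = 21/5 = 4.2
  mean(X_2) = (6 + 5 + 8 + 5 + 6) / 5 = 30/5 = 6
  mean(X_3) = (4 + 3 + 3 + 8 + 1) / 5 = 19/5 = 3.8

Step 2 — sample covariance S[i,j] = (1/(n-1)) · Σ_k (x_{k,i} - mean_i) · (x_{k,j} - mean_j), with n-1 = 4.
  S[X_1,X_1] = ((0.8)·(0.8) + (2.8)·(2.8) + (-3.2)·(-3.2) + (1.8)·(1.8) + (-2.2)·(-2.2)) / 4 = 26.8/4 = 6.7
  S[X_1,X_2] = ((0.8)·(0) + (2.8)·(-1) + (-3.2)·(2) + (1.8)·(-1) + (-2.2)·(0)) / 4 = -11/4 = -2.75
  S[X_1,X_3] = ((0.8)·(0.2) + (2.8)·(-0.8) + (-3.2)·(-0.8) + (1.8)·(4.2) + (-2.2)·(-2.8)) / 4 = 14.2/4 = 3.55
  S[X_2,X_2] = ((0)·(0) + (-1)·(-1) + (2)·(2) + (-1)·(-1) + (0)·(0)) / 4 = 6/4 = 1.5
  S[X_2,X_3] = ((0)·(0.2) + (-1)·(-0.8) + (2)·(-0.8) + (-1)·(4.2) + (0)·(-2.8)) / 4 = -5/4 = -1.25
  S[X_3,X_3] = ((0.2)·(0.2) + (-0.8)·(-0.8) + (-0.8)·(-0.8) + (4.2)·(4.2) + (-2.8)·(-2.8)) / 4 = 26.8/4 = 6.7

S is symmetric (S[j,i] = S[i,j]). Assembling:

S = [[6.7, -2.75, 3.55],
 [-2.75, 1.5, -1.25],
 [3.55, -1.25, 6.7]]


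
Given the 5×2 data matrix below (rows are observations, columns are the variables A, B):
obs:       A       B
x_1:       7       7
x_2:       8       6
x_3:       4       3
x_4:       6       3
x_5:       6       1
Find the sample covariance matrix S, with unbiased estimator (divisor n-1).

Step 1 — column means:
  mean(A) = (7 + 8 + 4 + 6 + 6) / 5 = 31/5 = 6.2
  mean(B) = (7 + 6 + 3 + 3 + 1) / 5 = 20/5 = 4

Step 2 — sample covariance S[i,j] = (1/(n-1)) · Σ_k (x_{k,i} - mean_i) · (x_{k,j} - mean_j), with n-1 = 4.
  S[A,A] = ((0.8)·(0.8) + (1.8)·(1.8) + (-2.2)·(-2.2) + (-0.2)·(-0.2) + (-0.2)·(-0.2)) / 4 = 8.8/4 = 2.2
  S[A,B] = ((0.8)·(3) + (1.8)·(2) + (-2.2)·(-1) + (-0.2)·(-1) + (-0.2)·(-3)) / 4 = 9/4 = 2.25
  S[B,B] = ((3)·(3) + (2)·(2) + (-1)·(-1) + (-1)·(-1) + (-3)·(-3)) / 4 = 24/4 = 6

S is symmetric (S[j,i] = S[i,j]). Assembling:

S = [[2.2, 2.25],
 [2.25, 6]]


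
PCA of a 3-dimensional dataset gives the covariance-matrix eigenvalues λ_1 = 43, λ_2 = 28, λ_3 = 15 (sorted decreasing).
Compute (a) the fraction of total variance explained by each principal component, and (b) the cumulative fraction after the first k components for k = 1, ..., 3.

Step 1 — total variance = trace(Sigma) = Σ λ_i = 43 + 28 + 15 = 86.

Step 2 — fraction explained by component i = λ_i / Σ λ:
  PC1: 43/86 = 0.5
  PC2: 28/86 = 0.3256
  PC3: 15/86 = 0.1744

Step 3 — cumulative fraction after k components = (λ_1 + ... + λ_k) / Σ λ:
  k = 1: 43/86 = 0.5
  k = 2: (43 + 28)/86 = 71/86 = 0.8256
  k = 3: (43 + 28 + 15)/86 = 86/86 = 1

Summary (fraction, with percent):

explained: PC1 0.5 (50%), PC2 0.3256 (32.56%), PC3 0.1744 (17.44%);  cumulative: 0.5, 0.8256, 1


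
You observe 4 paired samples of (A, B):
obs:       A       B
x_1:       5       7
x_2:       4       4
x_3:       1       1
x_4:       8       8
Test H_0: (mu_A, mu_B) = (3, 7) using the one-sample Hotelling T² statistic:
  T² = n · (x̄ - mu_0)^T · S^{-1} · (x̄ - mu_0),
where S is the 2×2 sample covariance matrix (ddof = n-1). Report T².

Step 1 — sample mean vector:
  mean(A) = (5 + 4 + 1 + 8) / 4 = 18/4 = 4.5
  mean(B) = (7 + 4 + 1 + 8) / 4 = 20/4 = 5
  x̄ = (4.5, 5),  deviation x̄ - mu_0 = (4.5, 5) - (3, 7) = (1.5, -2).

Step 2 — sample covariance matrix, S[i,j] = (1/(n-1)) · Σ_k (x_{k,i} - mean_i) · (x_{k,j} - mean_j), divisor n-1 = 3:
  S[A,A] = ((0.5)·(0.5) + (-0.5)·(-0.5) + (-3.5)·(-3.5) + (3.5)·(3.5)) / 3 = 25/3 = 8.3333
  S[A,B] = ((0.5)·(2) + (-0.5)·(-1) + (-3.5)·(-4) + (3.5)·(3)) / 3 = 26/3 = 8.6667
  S[B,B] = ((2)·(2) + (-1)·(-1) + (-4)·(-4) + (3)·(3)) / 3 = 30/3 = 10
  S = [[8.3333, 8.6667],
 [8.6667, 10]].

Step 3 — invert S. det(S) = 8.3333·10 - (8.6667)² = 8.2222.
  S^{-1} = (1/det) · [[d, -b], [-b, a]] = [[1.2162, -1.0541],
 [-1.0541, 1.0135]].

Step 4 — quadratic form (x̄ - mu_0)^T · S^{-1} · (x̄ - mu_0):
  S^{-1} · (x̄ - mu_0) = (3.9324, -3.6081),
  (x̄ - mu_0)^T · [...] = (1.5)·(3.9324) + (-2)·(-3.6081) = 13.1149.

Step 5 — scale by n: T² = 4 · 13.1149 = 52.4595.

T² ≈ 52.4595


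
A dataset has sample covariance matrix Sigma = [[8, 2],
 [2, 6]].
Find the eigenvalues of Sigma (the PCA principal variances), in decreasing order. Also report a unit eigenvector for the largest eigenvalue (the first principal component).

Step 1 — characteristic polynomial of 2×2 Sigma:
  det(Sigma - λI) = λ² - trace · λ + det = 0.
  trace = 8 + 6 = 14, det = 8·6 - (2)² = 44.
Step 2 — discriminant:
  Δ = trace² - 4·det = 196 - 176 = 20.
Step 3 — eigenvalues:
  λ = (trace ± √Δ)/2 = (14 ± 4.4721)/2,
  λ_1 = 9.2361,  λ_2 = 4.7639.

Step 4 — unit eigenvector for λ_1: solve (Sigma - λ_1 I)v = 0. First row:
  (8 - 9.2361)·v_x + (2)·v_y = 0, i.e. (-1.2361)·v_x + (2)·v_y = 0,
  so v ∝ (b, λ_1 - a) = (2, 1.2361) = u.
  ||u|| = √((2)² + (1.2361)²) = √(5.5279) ≈ 2.3511,
  v_1 = u/||u|| ≈ (0.8507, 0.5257) (||v_1|| = 1).

λ_1 = 9.2361,  λ_2 = 4.7639;  v_1 ≈ (0.8507, 0.5257)


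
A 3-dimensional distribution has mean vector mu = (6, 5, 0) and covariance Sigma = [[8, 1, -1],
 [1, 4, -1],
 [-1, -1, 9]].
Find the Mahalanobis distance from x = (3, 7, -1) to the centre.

Step 1 — centre the observation: (x - mu) = (-3, 2, -1).

Step 2 — invert Sigma (cofactor / det for 3×3, or solve directly):
  Sigma^{-1} = [[0.1301, -0.0297, 0.0112],
 [-0.0297, 0.2639, 0.026],
 [0.0112, 0.026, 0.1152]].

Step 3 — form the quadratic (x - mu)^T · Sigma^{-1} · (x - mu):
  Sigma^{-1} · (x - mu) = (-0.461, 0.5911, -0.0967).
  (x - mu)^T · [Sigma^{-1} · (x - mu)] = (-3)·(-0.461) + (2)·(0.5911) + (-1)·(-0.0967) = 2.6617.

Step 4 — take square root: d = √(2.6617) ≈ 1.6315.

d(x, mu) = √(2.6617) ≈ 1.6315


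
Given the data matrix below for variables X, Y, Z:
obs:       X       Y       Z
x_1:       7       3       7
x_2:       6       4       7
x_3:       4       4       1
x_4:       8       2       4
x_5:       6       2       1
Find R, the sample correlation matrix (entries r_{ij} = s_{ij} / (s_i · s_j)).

Step 1 — column means:
  mean(X) = (7 + 6 + 4 + 8 + 6) / 5 = 31/5 = 6.2
  mean(Y) = (3 + 4 + 4 + 2 + 2) / 5 = 15/5 = 3
  mean(Z) = (7 + 7 + 1 + 4 + 1) / 5 = 20/5 = 4

Step 2 — sample variances and covariances s[i,j] = (1/(n-1)) · Σ_k (x_{k,i} - mean_i) · (x_{k,j} - mean_j), with n-1 = 4:
  s[X,X] = ((0.8)·(0.8) + (-0.2)·(-0.2) + (-2.2)·(-2.2) + (1.8)·(1.8) + (-0.2)·(-0.2)) / 4 = 8.8/4 = 2.2
  s[X,Y] = ((0.8)·(0) + (-0.2)·(1) + (-2.2)·(1) + (1.8)·(-1) + (-0.2)·(-1)) / 4 = -4/4 = -1
  s[X,Z] = ((0.8)·(3) + (-0.2)·(3) + (-2.2)·(-3) + (1.8)·(0) + (-0.2)·(-3)) / 4 = 9/4 = 2.25
  s[Y,Y] = ((0)·(0) + (1)·(1) + (1)·(1) + (-1)·(-1) + (-1)·(-1)) / 4 = 4/4 = 1
  s[Y,Z] = ((0)·(3) + (1)·(3) + (1)·(-3) + (-1)·(0) + (-1)·(-3)) / 4 = 3/4 = 0.75
  s[Z,Z] = ((3)·(3) + (3)·(3) + (-3)·(-3) + (0)·(0) + (-3)·(-3)) / 4 = 36/4 = 9
  Sample standard deviations s_i = √(s[i,i]):
  s(X) = √(2.2) = 1.4832
  s(Y) = √(1) = 1
  s(Z) = √(9) = 3

Step 3 — r_{ij} = s_{ij} / (s_i · s_j):
  r[X,X] = 1 (diagonal).
  r[X,Y] = -1 / (1.4832 · 1) = -1 / 1.4832 = -0.6742
  r[X,Z] = 2.25 / (1.4832 · 3) = 2.25 / 4.4497 = 0.5056
  r[Y,Y] = 1 (diagonal).
  r[Y,Z] = 0.75 / (1 · 3) = 0.75 / 3 = 0.25
  r[Z,Z] = 1 (diagonal).

R is symmetric with unit diagonal. Assembling:

R = [[1, -0.6742, 0.5056],
 [-0.6742, 1, 0.25],
 [0.5056, 0.25, 1]]


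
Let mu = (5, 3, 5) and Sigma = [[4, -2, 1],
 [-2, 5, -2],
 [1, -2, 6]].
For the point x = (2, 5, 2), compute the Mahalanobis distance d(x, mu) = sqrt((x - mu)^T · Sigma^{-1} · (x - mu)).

Step 1 — centre the observation: (x - mu) = (-3, 2, -3).

Step 2 — invert Sigma (cofactor / det for 3×3, or solve directly):
  Sigma^{-1} = [[0.3133, 0.1205, -0.012],
 [0.1205, 0.2771, 0.0723],
 [-0.012, 0.0723, 0.1928]].

Step 3 — form the quadratic (x - mu)^T · Sigma^{-1} · (x - mu):
  Sigma^{-1} · (x - mu) = (-0.6627, -0.0241, -0.3976).
  (x - mu)^T · [Sigma^{-1} · (x - mu)] = (-3)·(-0.6627) + (2)·(-0.0241) + (-3)·(-0.3976) = 3.1325.

Step 4 — take square root: d = √(3.1325) ≈ 1.7699.

d(x, mu) = √(3.1325) ≈ 1.7699


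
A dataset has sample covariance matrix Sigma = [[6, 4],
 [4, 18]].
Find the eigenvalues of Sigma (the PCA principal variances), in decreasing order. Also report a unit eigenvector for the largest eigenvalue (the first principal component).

Step 1 — characteristic polynomial of 2×2 Sigma:
  det(Sigma - λI) = λ² - trace · λ + det = 0.
  trace = 6 + 18 = 24, det = 6·18 - (4)² = 92.
Step 2 — discriminant:
  Δ = trace² - 4·det = 576 - 368 = 208.
Step 3 — eigenvalues:
  λ = (trace ± √Δ)/2 = (24 ± 14.4222)/2,
  λ_1 = 19.2111,  λ_2 = 4.7889.

Step 4 — unit eigenvector for λ_1: solve (Sigma - λ_1 I)v = 0. First row:
  (6 - 19.2111)·v_x + (4)·v_y = 0, i.e. (-13.2111)·v_x + (4)·v_y = 0,
  so v ∝ (b, λ_1 - a) = (4, 13.2111) = u.
  ||u|| = √((4)² + (13.2111)²) = √(190.5332) ≈ 13.8034,
  v_1 = u/||u|| ≈ (0.2898, 0.9571) (||v_1|| = 1).

λ_1 = 19.2111,  λ_2 = 4.7889;  v_1 ≈ (0.2898, 0.9571)


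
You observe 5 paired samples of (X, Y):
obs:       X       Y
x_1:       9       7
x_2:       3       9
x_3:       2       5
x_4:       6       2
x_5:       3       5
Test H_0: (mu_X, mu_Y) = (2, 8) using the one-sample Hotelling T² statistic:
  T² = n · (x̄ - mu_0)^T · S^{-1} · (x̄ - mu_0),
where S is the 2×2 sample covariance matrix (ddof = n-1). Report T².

Step 1 — sample mean vector:
  mean(X) = (9 + 3 + 2 + 6 + 3) / 5 = 23/5 = 4.6
  mean(Y) = (7 + 9 + 5 + 2 + 5) / 5 = 28/5 = 5.6
  x̄ = (4.6, 5.6),  deviation x̄ - mu_0 = (4.6, 5.6) - (2, 8) = (2.6, -2.4).

Step 2 — sample covariance matrix, S[i,j] = (1/(n-1)) · Σ_k (x_{k,i} - mean_i) · (x_{k,j} - mean_j), divisor n-1 = 4:
  S[X,X] = ((4.4)·(4.4) + (-1.6)·(-1.6) + (-2.6)·(-2.6) + (1.4)·(1.4) + (-1.6)·(-1.6)) / 4 = 33.2/4 = 8.3
  S[X,Y] = ((4.4)·(1.4) + (-1.6)·(3.4) + (-2.6)·(-0.6) + (1.4)·(-3.6) + (-1.6)·(-0.6)) / 4 = -1.8/4 = -0.45
  S[Y,Y] = ((1.4)·(1.4) + (3.4)·(3.4) + (-0.6)·(-0.6) + (-3.6)·(-3.6) + (-0.6)·(-0.6)) / 4 = 27.2/4 = 6.8
  S = [[8.3, -0.45],
 [-0.45, 6.8]].

Step 3 — invert S. det(S) = 8.3·6.8 - (-0.45)² = 56.2375.
  S^{-1} = (1/det) · [[d, -b], [-b, a]] = [[0.1209, 0.008],
 [0.008, 0.1476]].

Step 4 — quadratic form (x̄ - mu_0)^T · S^{-1} · (x̄ - mu_0):
  S^{-1} · (x̄ - mu_0) = (0.2952, -0.3334),
  (x̄ - mu_0)^T · [...] = (2.6)·(0.2952) + (-2.4)·(-0.3334) = 1.5676.

Step 5 — scale by n: T² = 5 · 1.5676 = 7.8382.

T² ≈ 7.8382


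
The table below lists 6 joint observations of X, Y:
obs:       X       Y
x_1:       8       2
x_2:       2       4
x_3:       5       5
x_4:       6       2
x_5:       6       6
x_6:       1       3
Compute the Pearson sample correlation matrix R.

Step 1 — column means:
  mean(X) = (8 + 2 + 5 + 6 + 6 + 1) / 6 = 28/6 = 4.6667
  mean(Y) = (2 + 4 + 5 + 2 + 6 + 3) / 6 = 22/6 = 3.6667

Step 2 — sample variances and covariances s[i,j] = (1/(n-1)) · Σ_k (x_{k,i} - mean_i) · (x_{k,j} - mean_j), with n-1 = 5:
  s[X,X] = ((3.3333)·(3.3333) + (-2.6667)·(-2.6667) + (0.3333)·(0.3333) + (1.3333)·(1.3333) + (1.3333)·(1.3333) + (-3.6667)·(-3.6667)) / 5 = 35.3333/5 = 7.0667
  s[X,Y] = ((3.3333)·(-1.6667) + (-2.6667)·(0.3333) + (0.3333)·(1.3333) + (1.3333)·(-1.6667) + (1.3333)·(2.3333) + (-3.6667)·(-0.6667)) / 5 = -2.6667/5 = -0.5333
  s[Y,Y] = ((-1.6667)·(-1.6667) + (0.3333)·(0.3333) + (1.3333)·(1.3333) + (-1.6667)·(-1.6667) + (2.3333)·(2.3333) + (-0.6667)·(-0.6667)) / 5 = 13.3333/5 = 2.6667
  Sample standard deviations s_i = √(s[i,i]):
  s(X) = √(7.0667) = 2.6583
  s(Y) = √(2.6667) = 1.633

Step 3 — r_{ij} = s_{ij} / (s_i · s_j):
  r[X,X] = 1 (diagonal).
  r[X,Y] = -0.5333 / (2.6583 · 1.633) = -0.5333 / 4.341 = -0.1229
  r[Y,Y] = 1 (diagonal).

R is symmetric with unit diagonal. Assembling:

R = [[1, -0.1229],
 [-0.1229, 1]]


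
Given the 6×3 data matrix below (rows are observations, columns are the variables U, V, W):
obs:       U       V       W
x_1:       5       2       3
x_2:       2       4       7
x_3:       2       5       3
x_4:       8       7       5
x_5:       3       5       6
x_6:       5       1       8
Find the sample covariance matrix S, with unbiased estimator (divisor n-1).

Step 1 — column means:
  mean(U) = (5 + 2 + 2 + 8 + 3 + 5) / 6 = 25/6 = 4.1667
  mean(V) = (2 + 4 + 5 + 7 + 5 + 1) / 6 = 24/6 = 4
  mean(W) = (3 + 7 + 3 + 5 + 6 + 8) / 6 = 32/6 = 5.3333

Step 2 — sample covariance S[i,j] = (1/(n-1)) · Σ_k (x_{k,i} - mean_i) · (x_{k,j} - mean_j), with n-1 = 5.
  S[U,U] = ((0.8333)·(0.8333) + (-2.1667)·(-2.1667) + (-2.1667)·(-2.1667) + (3.8333)·(3.8333) + (-1.1667)·(-1.1667) + (0.8333)·(0.8333)) / 5 = 26.8333/5 = 5.3667
  S[U,V] = ((0.8333)·(-2) + (-2.1667)·(0) + (-2.1667)·(1) + (3.8333)·(3) + (-1.1667)·(1) + (0.8333)·(-3)) / 5 = 4/5 = 0.8
  S[U,W] = ((0.8333)·(-2.3333) + (-2.1667)·(1.6667) + (-2.1667)·(-2.3333) + (3.8333)·(-0.3333) + (-1.1667)·(0.6667) + (0.8333)·(2.6667)) / 5 = -0.3333/5 = -0.0667
  S[V,V] = ((-2)·(-2) + (0)·(0) + (1)·(1) + (3)·(3) + (1)·(1) + (-3)·(-3)) / 5 = 24/5 = 4.8
  S[V,W] = ((-2)·(-2.3333) + (0)·(1.6667) + (1)·(-2.3333) + (3)·(-0.3333) + (1)·(0.6667) + (-3)·(2.6667)) / 5 = -6/5 = -1.2
  S[W,W] = ((-2.3333)·(-2.3333) + (1.6667)·(1.6667) + (-2.3333)·(-2.3333) + (-0.3333)·(-0.3333) + (0.6667)·(0.6667) + (2.6667)·(2.6667)) / 5 = 21.3333/5 = 4.2667

S is symmetric (S[j,i] = S[i,j]). Assembling:

S = [[5.3667, 0.8, -0.0667],
 [0.8, 4.8, -1.2],
 [-0.0667, -1.2, 4.2667]]


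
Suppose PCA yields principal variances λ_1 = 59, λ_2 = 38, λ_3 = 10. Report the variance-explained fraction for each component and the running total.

Step 1 — total variance = trace(Sigma) = Σ λ_i = 59 + 38 + 10 = 107.

Step 2 — fraction explained by component i = λ_i / Σ λ:
  PC1: 59/107 = 0.5514
  PC2: 38/107 = 0.3551
  PC3: 10/107 = 0.0935

Step 3 — cumulative fraction after k components = (λ_1 + ... + λ_k) / Σ λ:
  k = 1: 59/107 = 0.5514
  k = 2: (59 + 38)/107 = 97/107 = 0.9065
  k = 3: (59 + 38 + 10)/107 = 107/107 = 1

Summary (fraction, with percent):

explained: PC1 0.5514 (55.14%), PC2 0.3551 (35.51%), PC3 0.0935 (9.35%);  cumulative: 0.5514, 0.9065, 1


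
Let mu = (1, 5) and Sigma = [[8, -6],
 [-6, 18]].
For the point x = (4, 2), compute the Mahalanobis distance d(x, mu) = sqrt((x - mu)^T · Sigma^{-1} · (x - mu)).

Step 1 — centre the observation: (x - mu) = (3, -3).

Step 2 — invert Sigma. det(Sigma) = 8·18 - (-6)² = 108.
  Sigma^{-1} = (1/det) · [[d, -b], [-b, a]] = [[0.1667, 0.0556],
 [0.0556, 0.0741]].

Step 3 — form the quadratic (x - mu)^T · Sigma^{-1} · (x - mu):
  Sigma^{-1} · (x - mu) = (0.3333, -0.0556).
  (x - mu)^T · [Sigma^{-1} · (x - mu)] = (3)·(0.3333) + (-3)·(-0.0556) = 1.1667.

Step 4 — take square root: d = √(1.1667) ≈ 1.0801.

d(x, mu) = √(1.1667) ≈ 1.0801


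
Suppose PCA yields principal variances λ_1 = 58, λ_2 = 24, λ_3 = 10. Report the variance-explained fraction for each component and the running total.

Step 1 — total variance = trace(Sigma) = Σ λ_i = 58 + 24 + 10 = 92.

Step 2 — fraction explained by component i = λ_i / Σ λ:
  PC1: 58/92 = 0.6304
  PC2: 24/92 = 0.2609
  PC3: 10/92 = 0.1087

Step 3 — cumulative fraction after k components = (λ_1 + ... + λ_k) / Σ λ:
  k = 1: 58/92 = 0.6304
  k = 2: (58 + 24)/92 = 82/92 = 0.8913
  k = 3: (58 + 24 + 10)/92 = 92/92 = 1

Summary (fraction, with percent):

explained: PC1 0.6304 (63.04%), PC2 0.2609 (26.09%), PC3 0.1087 (10.87%);  cumulative: 0.6304, 0.8913, 1


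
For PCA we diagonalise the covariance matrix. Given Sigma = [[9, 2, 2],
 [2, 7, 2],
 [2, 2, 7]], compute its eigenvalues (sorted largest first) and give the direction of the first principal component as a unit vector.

Step 1 — characteristic polynomial p(λ) = det(λI - Sigma) = λ³ - tr·λ² + c_1·λ - det, where tr = trace, c_1 = sum of the principal 2×2 minors, det = det(Sigma):
  tr = 9 + 7 + 7 = 23,
  c_1 = (9·7 - (2)²) + (9·7 - (2)²) + (7·7 - (2)²) = 59 + 59 + 45 = 163,
  det = 9·(7·7 - (2)²) - (2)·((2)·7 - (2)·(2)) + (2)·((2)·(2) - 7·(2)) = 9·(45) - (2)·(10) + (2)·(-10) = 365.
  So p(λ) = λ³ - 23λ² + 163λ - 365.
Step 2 — look for an integer root (rational root theorem: any rational root is an integer divisor of 365). Testing λ = 5:
  p(5) = 125 - 575 + 815 - 365 = 0  ✓
  Dividing out (λ - 5): p(λ) = (λ - 5)(λ² - 18λ + 73).
Step 3 — remaining eigenvalues from the quadratic λ² - 18λ + 73 = 0:
  Δ = 18² - 4·73 = 324 - 292 = 32,  λ = (18 ± √32)/2 = (18 ± 5.6569)/2 ≈ 11.8284 or 6.1716.
  Sorted: λ_1 = 11.8284,  λ_2 = 6.1716,  λ_3 = 5  (check: sum = 23 = tr ✓).

Step 4 — unit eigenvector for λ_1 ≈ 11.8284: v spans the null space of (Sigma - λ_1 I), whose rows are
  r_1 = (-2.8284, 2, 2),  r_2 = (2, -4.8284, 2),  r_3 = (2, 2, -4.8284).
  v is orthogonal to every row, so take v ∝ r_1 × r_2 = ((2)·(2) - (2)·(-4.8284), (2)·(2) - (-2.8284)·(2), (-2.8284)·(-4.8284) - (2)·(2)) ≈ (13.6569, 9.6569, 9.6569).
  Let u = (13.6569, 9.6569, 9.6569).
  ||u|| = √((13.6569)² + (9.6569)² + (9.6569)²) = √(373.0193) ≈ 19.3137,  v_1 = u/||u|| ≈ (0.7071, 0.5, 0.5) (||v_1|| = 1).

λ_1 = 11.8284,  λ_2 = 6.1716,  λ_3 = 5;  v_1 ≈ (0.7071, 0.5, 0.5)


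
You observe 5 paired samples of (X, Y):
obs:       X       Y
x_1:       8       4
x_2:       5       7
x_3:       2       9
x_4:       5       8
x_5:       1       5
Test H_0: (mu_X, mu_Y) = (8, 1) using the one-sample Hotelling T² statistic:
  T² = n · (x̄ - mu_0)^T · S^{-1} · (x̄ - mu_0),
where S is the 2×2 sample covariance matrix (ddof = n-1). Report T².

Step 1 — sample mean vector:
  mean(X) = (8 + 5 + 2 + 5 + 1) / 5 = 21/5 = 4.2
  mean(Y) = (4 + 7 + 9 + 8 + 5) / 5 = 33/5 = 6.6
  x̄ = (4.2, 6.6),  deviation x̄ - mu_0 = (4.2, 6.6) - (8, 1) = (-3.8, 5.6).

Step 2 — sample covariance matrix, S[i,j] = (1/(n-1)) · Σ_k (x_{k,i} - mean_i) · (x_{k,j} - mean_j), divisor n-1 = 4:
  S[X,X] = ((3.8)·(3.8) + (0.8)·(0.8) + (-2.2)·(-2.2) + (0.8)·(0.8) + (-3.2)·(-3.2)) / 4 = 30.8/4 = 7.7
  S[X,Y] = ((3.8)·(-2.6) + (0.8)·(0.4) + (-2.2)·(2.4) + (0.8)·(1.4) + (-3.2)·(-1.6)) / 4 = -8.6/4 = -2.15
  S[Y,Y] = ((-2.6)·(-2.6) + (0.4)·(0.4) + (2.4)·(2.4) + (1.4)·(1.4) + (-1.6)·(-1.6)) / 4 = 17.2/4 = 4.3
  S = [[7.7, -2.15],
 [-2.15, 4.3]].

Step 3 — invert S. det(S) = 7.7·4.3 - (-2.15)² = 28.4875.
  S^{-1} = (1/det) · [[d, -b], [-b, a]] = [[0.1509, 0.0755],
 [0.0755, 0.2703]].

Step 4 — quadratic form (x̄ - mu_0)^T · S^{-1} · (x̄ - mu_0):
  S^{-1} · (x̄ - mu_0) = (-0.1509, 1.2269),
  (x̄ - mu_0)^T · [...] = (-3.8)·(-0.1509) + (5.6)·(1.2269) = 7.444.

Step 5 — scale by n: T² = 5 · 7.444 = 37.2198.

T² ≈ 37.2198


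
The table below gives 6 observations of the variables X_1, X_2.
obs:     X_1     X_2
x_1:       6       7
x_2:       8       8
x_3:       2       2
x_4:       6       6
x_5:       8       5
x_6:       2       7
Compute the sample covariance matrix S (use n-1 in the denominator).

Step 1 — column means:
  mean(X_1) = (6 + 8 + 2 + 6 + 8 + 2) / 6 = 32/6 = 5.3333
  mean(X_2) = (7 + 8 + 2 + 6 + 5 + 7) / 6 = 35/6 = 5.8333

Step 2 — sample covariance S[i,j] = (1/(n-1)) · Σ_k (x_{k,i} - mean_i) · (x_{k,j} - mean_j), with n-1 = 5.
  S[X_1,X_1] = ((0.6667)·(0.6667) + (2.6667)·(2.6667) + (-3.3333)·(-3.3333) + (0.6667)·(0.6667) + (2.6667)·(2.6667) + (-3.3333)·(-3.3333)) / 5 = 37.3333/5 = 7.4667
  S[X_1,X_2] = ((0.6667)·(1.1667) + (2.6667)·(2.1667) + (-3.3333)·(-3.8333) + (0.6667)·(0.1667) + (2.6667)·(-0.8333) + (-3.3333)·(1.1667)) / 5 = 13.3333/5 = 2.6667
  S[X_2,X_2] = ((1.1667)·(1.1667) + (2.1667)·(2.1667) + (-3.8333)·(-3.8333) + (0.1667)·(0.1667) + (-0.8333)·(-0.8333) + (1.1667)·(1.1667)) / 5 = 22.8333/5 = 4.5667

S is symmetric (S[j,i] = S[i,j]). Assembling:

S = [[7.4667, 2.6667],
 [2.6667, 4.5667]]


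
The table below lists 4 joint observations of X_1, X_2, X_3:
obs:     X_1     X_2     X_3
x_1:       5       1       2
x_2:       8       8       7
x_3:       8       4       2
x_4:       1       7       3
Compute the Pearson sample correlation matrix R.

Step 1 — column means:
  mean(X_1) = (5 + 8 + 8 + 1) / 4 = 22/4 = 5.5
  mean(X_2) = (1 + 8 + 4 + 7) / 4 = 20/4 = 5
  mean(X_3) = (2 + 7 + 2 + 3) / 4 = 14/4 = 3.5

Step 2 — sample variances and covariances s[i,j] = (1/(n-1)) · Σ_k (x_{k,i} - mean_i) · (x_{k,j} - mean_j), with n-1 = 3:
  s[X_1,X_1] = ((-0.5)·(-0.5) + (2.5)·(2.5) + (2.5)·(2.5) + (-4.5)·(-4.5)) / 3 = 33/3 = 11
  s[X_1,X_2] = ((-0.5)·(-4) + (2.5)·(3) + (2.5)·(-1) + (-4.5)·(2)) / 3 = -2/3 = -0.6667
  s[X_1,X_3] = ((-0.5)·(-1.5) + (2.5)·(3.5) + (2.5)·(-1.5) + (-4.5)·(-0.5)) / 3 = 8/3 = 2.6667
  s[X_2,X_2] = ((-4)·(-4) + (3)·(3) + (-1)·(-1) + (2)·(2)) / 3 = 30/3 = 10
  s[X_2,X_3] = ((-4)·(-1.5) + (3)·(3.5) + (-1)·(-1.5) + (2)·(-0.5)) / 3 = 17/3 = 5.6667
  s[X_3,X_3] = ((-1.5)·(-1.5) + (3.5)·(3.5) + (-1.5)·(-1.5) + (-0.5)·(-0.5)) / 3 = 17/3 = 5.6667
  Sample standard deviations s_i = √(s[i,i]):
  s(X_1) = √(11) = 3.3166
  s(X_2) = √(10) = 3.1623
  s(X_3) = √(5.6667) = 2.3805

Step 3 — r_{ij} = s_{ij} / (s_i · s_j):
  r[X_1,X_1] = 1 (diagonal).
  r[X_1,X_2] = -0.6667 / (3.3166 · 3.1623) = -0.6667 / 10.4881 = -0.0636
  r[X_1,X_3] = 2.6667 / (3.3166 · 2.3805) = 2.6667 / 7.8951 = 0.3378
  r[X_2,X_2] = 1 (diagonal).
  r[X_2,X_3] = 5.6667 / (3.1623 · 2.3805) = 5.6667 / 7.5277 = 0.7528
  r[X_3,X_3] = 1 (diagonal).

R is symmetric with unit diagonal. Assembling:

R = [[1, -0.0636, 0.3378],
 [-0.0636, 1, 0.7528],
 [0.3378, 0.7528, 1]]


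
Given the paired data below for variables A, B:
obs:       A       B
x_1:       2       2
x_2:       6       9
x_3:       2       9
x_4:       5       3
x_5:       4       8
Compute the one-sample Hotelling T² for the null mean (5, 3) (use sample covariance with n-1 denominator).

Step 1 — sample mean vector:
  mean(A) = (2 + 6 + 2 + 5 + 4) / 5 = 19/5 = 3.8
  mean(B) = (2 + 9 + 9 + 3 + 8) / 5 = 31/5 = 6.2
  x̄ = (3.8, 6.2),  deviation x̄ - mu_0 = (3.8, 6.2) - (5, 3) = (-1.2, 3.2).

Step 2 — sample covariance matrix, S[i,j] = (1/(n-1)) · Σ_k (x_{k,i} - mean_i) · (x_{k,j} - mean_j), divisor n-1 = 4:
  S[A,A] = ((-1.8)·(-1.8) + (2.2)·(2.2) + (-1.8)·(-1.8) + (1.2)·(1.2) + (0.2)·(0.2)) / 4 = 12.8/4 = 3.2
  S[A,B] = ((-1.8)·(-4.2) + (2.2)·(2.8) + (-1.8)·(2.8) + (1.2)·(-3.2) + (0.2)·(1.8)) / 4 = 5.2/4 = 1.3
  S[B,B] = ((-4.2)·(-4.2) + (2.8)·(2.8) + (2.8)·(2.8) + (-3.2)·(-3.2) + (1.8)·(1.8)) / 4 = 46.8/4 = 11.7
  S = [[3.2, 1.3],
 [1.3, 11.7]].

Step 3 — invert S. det(S) = 3.2·11.7 - (1.3)² = 35.75.
  S^{-1} = (1/det) · [[d, -b], [-b, a]] = [[0.3273, -0.0364],
 [-0.0364, 0.0895]].

Step 4 — quadratic form (x̄ - mu_0)^T · S^{-1} · (x̄ - mu_0):
  S^{-1} · (x̄ - mu_0) = (-0.5091, 0.3301),
  (x̄ - mu_0)^T · [...] = (-1.2)·(-0.5091) + (3.2)·(0.3301) = 1.6671.

Step 5 — scale by n: T² = 5 · 1.6671 = 8.3357.

T² ≈ 8.3357


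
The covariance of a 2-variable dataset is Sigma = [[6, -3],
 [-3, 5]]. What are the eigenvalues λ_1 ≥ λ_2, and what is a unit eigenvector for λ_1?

Step 1 — characteristic polynomial of 2×2 Sigma:
  det(Sigma - λI) = λ² - trace · λ + det = 0.
  trace = 6 + 5 = 11, det = 6·5 - (-3)² = 21.
Step 2 — discriminant:
  Δ = trace² - 4·det = 121 - 84 = 37.
Step 3 — eigenvalues:
  λ = (trace ± √Δ)/2 = (11 ± 6.0828)/2,
  λ_1 = 8.5414,  λ_2 = 2.4586.

Step 4 — unit eigenvector for λ_1: solve (Sigma - λ_1 I)v = 0. First row:
  (6 - 8.5414)·v_x + (-3)·v_y = 0, i.e. (-2.5414)·v_x + (-3)·v_y = 0,
  so v ∝ (b, λ_1 - a) = (-3, 2.5414); multiply by -1 so the first entry is positive: u = (3, -2.5414).
  ||u|| = √((3)² + (-2.5414)²) = √(15.4586) ≈ 3.9317,
  v_1 = u/||u|| ≈ (0.763, -0.6464) (||v_1|| = 1).

λ_1 = 8.5414,  λ_2 = 2.4586;  v_1 ≈ (0.763, -0.6464)


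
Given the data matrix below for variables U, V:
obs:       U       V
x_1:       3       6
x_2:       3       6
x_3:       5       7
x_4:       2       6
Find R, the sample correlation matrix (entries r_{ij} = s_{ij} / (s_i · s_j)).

Step 1 — column means:
  mean(U) = (3 + 3 + 5 + 2) / 4 = 13/4 = 3.25
  mean(V) = (6 + 6 + 7 + 6) / 4 = 25/4 = 6.25

Step 2 — sample variances and covariances s[i,j] = (1/(n-1)) · Σ_k (x_{k,i} - mean_i) · (x_{k,j} - mean_j), with n-1 = 3:
  s[U,U] = ((-0.25)·(-0.25) + (-0.25)·(-0.25) + (1.75)·(1.75) + (-1.25)·(-1.25)) / 3 = 4.75/3 = 1.5833
  s[U,V] = ((-0.25)·(-0.25) + (-0.25)·(-0.25) + (1.75)·(0.75) + (-1.25)·(-0.25)) / 3 = 1.75/3 = 0.5833
  s[V,V] = ((-0.25)·(-0.25) + (-0.25)·(-0.25) + (0.75)·(0.75) + (-0.25)·(-0.25)) / 3 = 0.75/3 = 0.25
  Sample standard deviations s_i = √(s[i,i]):
  s(U) = √(1.5833) = 1.2583
  s(V) = √(0.25) = 0.5

Step 3 — r_{ij} = s_{ij} / (s_i · s_j):
  r[U,U] = 1 (diagonal).
  r[U,V] = 0.5833 / (1.2583 · 0.5) = 0.5833 / 0.6292 = 0.9272
  r[V,V] = 1 (diagonal).

R is symmetric with unit diagonal. Assembling:

R = [[1, 0.9272],
 [0.9272, 1]]


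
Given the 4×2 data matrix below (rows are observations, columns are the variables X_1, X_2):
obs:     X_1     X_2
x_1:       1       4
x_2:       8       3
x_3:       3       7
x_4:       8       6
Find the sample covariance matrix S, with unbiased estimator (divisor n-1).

Step 1 — column means:
  mean(X_1) = (1 + 8 + 3 + 8) / 4 = 20/4 = 5
  mean(X_2) = (4 + 3 + 7 + 6) / 4 = 20/4 = 5

Step 2 — sample covariance S[i,j] = (1/(n-1)) · Σ_k (x_{k,i} - mean_i) · (x_{k,j} - mean_j), with n-1 = 3.
  S[X_1,X_1] = ((-4)·(-4) + (3)·(3) + (-2)·(-2) + (3)·(3)) / 3 = 38/3 = 12.6667
  S[X_1,X_2] = ((-4)·(-1) + (3)·(-2) + (-2)·(2) + (3)·(1)) / 3 = -3/3 = -1
  S[X_2,X_2] = ((-1)·(-1) + (-2)·(-2) + (2)·(2) + (1)·(1)) / 3 = 10/3 = 3.3333

S is symmetric (S[j,i] = S[i,j]). Assembling:

S = [[12.6667, -1],
 [-1, 3.3333]]


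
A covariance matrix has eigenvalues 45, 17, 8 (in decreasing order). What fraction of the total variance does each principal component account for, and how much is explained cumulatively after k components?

Step 1 — total variance = trace(Sigma) = Σ λ_i = 45 + 17 + 8 = 70.

Step 2 — fraction explained by component i = λ_i / Σ λ:
  PC1: 45/70 = 0.6429
  PC2: 17/70 = 0.2429
  PC3: 8/70 = 0.1143

Step 3 — cumulative fraction after k components = (λ_1 + ... + λ_k) / Σ λ:
  k = 1: 45/70 = 0.6429
  k = 2: (45 + 17)/70 = 62/70 = 0.8857
  k = 3: (45 + 17 + 8)/70 = 70/70 = 1

Summary (fraction, with percent):

explained: PC1 0.6429 (64.29%), PC2 0.2429 (24.29%), PC3 0.1143 (11.43%);  cumulative: 0.6429, 0.8857, 1


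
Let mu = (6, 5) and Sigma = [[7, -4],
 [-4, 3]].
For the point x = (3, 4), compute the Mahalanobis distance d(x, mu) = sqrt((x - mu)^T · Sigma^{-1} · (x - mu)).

Step 1 — centre the observation: (x - mu) = (-3, -1).

Step 2 — invert Sigma. det(Sigma) = 7·3 - (-4)² = 5.
  Sigma^{-1} = (1/det) · [[d, -b], [-b, a]] = [[0.6, 0.8],
 [0.8, 1.4]].

Step 3 — form the quadratic (x - mu)^T · Sigma^{-1} · (x - mu):
  Sigma^{-1} · (x - mu) = (-2.6, -3.8).
  (x - mu)^T · [Sigma^{-1} · (x - mu)] = (-3)·(-2.6) + (-1)·(-3.8) = 11.6.

Step 4 — take square root: d = √(11.6) ≈ 3.4059.

d(x, mu) = √(11.6) ≈ 3.4059


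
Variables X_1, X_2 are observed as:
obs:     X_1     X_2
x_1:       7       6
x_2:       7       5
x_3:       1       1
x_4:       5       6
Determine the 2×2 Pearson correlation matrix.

Step 1 — column means:
  mean(X_1) = (7 + 7 + 1 + 5) / 4 = 20/4 = 5
  mean(X_2) = (6 + 5 + 1 + 6) / 4 = 18/4 = 4.5

Step 2 — sample variances and covariances s[i,j] = (1/(n-1)) · Σ_k (x_{k,i} - mean_i) · (x_{k,j} - mean_j), with n-1 = 3:
  s[X_1,X_1] = ((2)·(2) + (2)·(2) + (-4)·(-4) + (0)·(0)) / 3 = 24/3 = 8
  s[X_1,X_2] = ((2)·(1.5) + (2)·(0.5) + (-4)·(-3.5) + (0)·(1.5)) / 3 = 18/3 = 6
  s[X_2,X_2] = ((1.5)·(1.5) + (0.5)·(0.5) + (-3.5)·(-3.5) + (1.5)·(1.5)) / 3 = 17/3 = 5.6667
  Sample standard deviations s_i = √(s[i,i]):
  s(X_1) = √(8) = 2.8284
  s(X_2) = √(5.6667) = 2.3805

Step 3 — r_{ij} = s_{ij} / (s_i · s_j):
  r[X_1,X_1] = 1 (diagonal).
  r[X_1,X_2] = 6 / (2.8284 · 2.3805) = 6 / 6.733 = 0.8911
  r[X_2,X_2] = 1 (diagonal).

R is symmetric with unit diagonal. Assembling:

R = [[1, 0.8911],
 [0.8911, 1]]


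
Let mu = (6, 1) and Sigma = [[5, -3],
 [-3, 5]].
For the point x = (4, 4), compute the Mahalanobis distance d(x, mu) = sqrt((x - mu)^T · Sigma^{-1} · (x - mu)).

Step 1 — centre the observation: (x - mu) = (-2, 3).

Step 2 — invert Sigma. det(Sigma) = 5·5 - (-3)² = 16.
  Sigma^{-1} = (1/det) · [[d, -b], [-b, a]] = [[0.3125, 0.1875],
 [0.1875, 0.3125]].

Step 3 — form the quadratic (x - mu)^T · Sigma^{-1} · (x - mu):
  Sigma^{-1} · (x - mu) = (-0.0625, 0.5625).
  (x - mu)^T · [Sigma^{-1} · (x - mu)] = (-2)·(-0.0625) + (3)·(0.5625) = 1.8125.

Step 4 — take square root: d = √(1.8125) ≈ 1.3463.

d(x, mu) = √(1.8125) ≈ 1.3463


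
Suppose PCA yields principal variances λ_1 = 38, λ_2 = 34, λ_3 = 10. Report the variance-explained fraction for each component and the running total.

Step 1 — total variance = trace(Sigma) = Σ λ_i = 38 + 34 + 10 = 82.

Step 2 — fraction explained by component i = λ_i / Σ λ:
  PC1: 38/82 = 0.4634
  PC2: 34/82 = 0.4146
  PC3: 10/82 = 0.122

Step 3 — cumulative fraction after k components = (λ_1 + ... + λ_k) / Σ λ:
  k = 1: 38/82 = 0.4634
  k = 2: (38 + 34)/82 = 72/82 = 0.878
  k = 3: (38 + 34 + 10)/82 = 82/82 = 1

Summary (fraction, with percent):

explained: PC1 0.4634 (46.34%), PC2 0.4146 (41.46%), PC3 0.122 (12.2%);  cumulative: 0.4634, 0.878, 1


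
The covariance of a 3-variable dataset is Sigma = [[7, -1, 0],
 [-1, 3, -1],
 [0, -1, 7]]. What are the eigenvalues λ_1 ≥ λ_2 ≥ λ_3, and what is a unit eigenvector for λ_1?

Step 1 — characteristic polynomial p(λ) = det(λI - Sigma) = λ³ - tr·λ² + c_1·λ - det, where tr = trace, c_1 = sum of the principal 2×2 minors, det = det(Sigma):
  tr = 7 + 3 + 7 = 17,
  c_1 = (7·3 - (-1)²) + (7·7 - (0)²) + (3·7 - (-1)²) = 20 + 49 + 20 = 89,
  det = 7·(3·7 - (-1)²) - (-1)·((-1)·7 - (-1)·(0)) + (0)·((-1)·(-1) - 3·(0)) = 7·(20) - (-1)·(-7) + (0)·(1) = 133.
  So p(λ) = λ³ - 17λ² + 89λ - 133.
Step 2 — look for an integer root (rational root theorem: any rational root is an integer divisor of 133). Testing λ = 7:
  p(7) = 343 - 833 + 623 - 133 = 0  ✓
  Dividing out (λ - 7): p(λ) = (λ - 7)(λ² - 10λ + 19).
Step 3 — remaining eigenvalues from the quadratic λ² - 10λ + 19 = 0:
  Δ = 10² - 4·19 = 100 - 76 = 24,  λ = (10 ± √24)/2 = (10 ± 4.899)/2 ≈ 7.4495 or 2.5505.
  Sorted: λ_1 = 7.4495,  λ_2 = 7,  λ_3 = 2.5505  (check: sum = 17 = tr ✓).

Step 4 — unit eigenvector for λ_1 ≈ 7.4495: v spans the null space of (Sigma - λ_1 I), whose rows are
  r_1 = (-0.4495, -1, 0),  r_2 = (-1, -4.4495, -1),  r_3 = (0, -1, -0.4495).
  v is orthogonal to every row, so take v ∝ r_1 × r_2 = ((-1)·(-1) - (0)·(-4.4495), (0)·(-1) - (-0.4495)·(-1), (-0.4495)·(-4.4495) - (-1)·(-1)) ≈ (1, -0.4495, 1).
  Let u = (1, -0.4495, 1).
  ||u|| = √((1)² + (-0.4495)² + (1)²) = √(2.202) ≈ 1.4839,  v_1 = u/||u|| ≈ (0.6739, -0.3029, 0.6739) (||v_1|| = 1).

λ_1 = 7.4495,  λ_2 = 7,  λ_3 = 2.5505;  v_1 ≈ (0.6739, -0.3029, 0.6739)
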